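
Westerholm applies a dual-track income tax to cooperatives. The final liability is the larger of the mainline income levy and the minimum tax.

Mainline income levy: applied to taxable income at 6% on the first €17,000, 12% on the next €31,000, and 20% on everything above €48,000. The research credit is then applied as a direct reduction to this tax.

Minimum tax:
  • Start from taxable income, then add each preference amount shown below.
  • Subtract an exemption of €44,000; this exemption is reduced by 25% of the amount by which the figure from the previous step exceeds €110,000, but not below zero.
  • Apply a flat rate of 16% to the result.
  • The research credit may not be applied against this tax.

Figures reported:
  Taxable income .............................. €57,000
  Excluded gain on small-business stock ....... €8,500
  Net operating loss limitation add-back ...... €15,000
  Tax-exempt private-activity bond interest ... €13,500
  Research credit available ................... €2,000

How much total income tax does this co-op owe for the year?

€8,000

Mainline income levy:
  €17,000 × 6% = €1,020
  €31,000 × 12% = €3,720
  €9,000 × 20% = €1,800
  → €6,540
  Less research credit €2,000 → €4,540

Minimum tax:
  Adjusted income: €57,000 + €8,500 + €15,000 + €13,500 = €94,000
  Exemption: €94,000 ≤ €110,000, so full €44,000 applies
  Base: €94,000 − €44,000 = €50,000
  €50,000 × 16% = €8,000

€8,000 > €4,540, so the minimum tax is the binding amount.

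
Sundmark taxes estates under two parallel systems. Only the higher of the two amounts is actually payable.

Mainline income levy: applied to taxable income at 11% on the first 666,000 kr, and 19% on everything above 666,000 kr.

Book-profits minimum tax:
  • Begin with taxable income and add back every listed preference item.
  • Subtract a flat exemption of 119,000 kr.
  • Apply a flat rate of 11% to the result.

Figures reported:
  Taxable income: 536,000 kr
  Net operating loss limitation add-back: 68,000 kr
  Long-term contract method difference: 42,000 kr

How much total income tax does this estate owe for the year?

58,960 kr

Book-profits minimum tax:
  Adjusted income: 536,000 kr + 68,000 kr + 42,000 kr = 646,000 kr
  Less exemption 119,000 kr → base 527,000 kr
  527,000 kr × 11% = 57,970 kr

Mainline income levy:
  536,000 kr × 11% = 58,960 kr

58,960 kr > 57,970 kr, so the mainline income levy governs.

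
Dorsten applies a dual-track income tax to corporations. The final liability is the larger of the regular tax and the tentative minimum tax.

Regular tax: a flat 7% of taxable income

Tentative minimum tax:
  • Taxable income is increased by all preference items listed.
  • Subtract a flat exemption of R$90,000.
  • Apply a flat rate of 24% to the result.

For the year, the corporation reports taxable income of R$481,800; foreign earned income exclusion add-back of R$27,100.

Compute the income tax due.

Regular tax:
  R$481,800 × 7% = R$33,726

Tentative minimum tax:
  Adjusted income: R$481,800 + R$27,100 = R$508,900
  Less exemption R$90,000 → base R$418,900
  R$418,900 × 24% = R$100,536

R$100,536 > R$33,726, so the tentative minimum tax is the binding amount.

R$100,536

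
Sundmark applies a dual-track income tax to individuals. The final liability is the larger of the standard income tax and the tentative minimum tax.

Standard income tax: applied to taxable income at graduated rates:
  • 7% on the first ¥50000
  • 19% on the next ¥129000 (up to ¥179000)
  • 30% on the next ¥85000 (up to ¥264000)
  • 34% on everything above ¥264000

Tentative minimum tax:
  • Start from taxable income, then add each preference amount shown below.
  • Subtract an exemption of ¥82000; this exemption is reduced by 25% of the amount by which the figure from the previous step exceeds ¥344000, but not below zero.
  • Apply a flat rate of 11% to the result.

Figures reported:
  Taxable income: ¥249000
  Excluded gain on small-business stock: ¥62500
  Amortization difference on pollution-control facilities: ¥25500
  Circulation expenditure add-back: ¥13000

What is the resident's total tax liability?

Standard income tax:
  ¥50000 × 7% = ¥3500
  ¥129000 × 19% = ¥24510
  ¥70000 × 30% = ¥21000
  → ¥49010

Tentative minimum tax:
  Adjusted income: ¥249000 + ¥62500 + ¥25500 + ¥13000 = ¥350000
  Exemption: ¥82000 − 25% × (¥350000 − ¥344000) = ¥82000 − ¥1500 = ¥80500
  Base: ¥350000 − ¥80500 = ¥269500
  ¥269500 × 11% = ¥29645

¥49010 > ¥29645, so the standard income tax governs.

¥49010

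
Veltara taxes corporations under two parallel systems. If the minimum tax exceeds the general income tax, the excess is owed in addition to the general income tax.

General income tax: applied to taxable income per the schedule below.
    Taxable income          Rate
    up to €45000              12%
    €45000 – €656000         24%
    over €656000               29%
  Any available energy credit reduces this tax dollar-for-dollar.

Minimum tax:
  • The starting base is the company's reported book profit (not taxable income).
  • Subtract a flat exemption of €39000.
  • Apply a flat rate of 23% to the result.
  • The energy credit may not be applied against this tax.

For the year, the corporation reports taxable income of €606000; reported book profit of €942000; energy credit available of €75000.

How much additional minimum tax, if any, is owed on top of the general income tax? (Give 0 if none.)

€142650

General income tax:
  €45000 × 12% = €5400
  €561000 × 24% = €134640
  → €140040
  Less energy credit €75000 → €65040

Minimum tax:
  Base (reported book profit): €942000
  Less exemption €39000 → base €903000
  €903000 × 23% = €207690

Excess of minimum tax over general income tax: €207690 − €65040 = €142650.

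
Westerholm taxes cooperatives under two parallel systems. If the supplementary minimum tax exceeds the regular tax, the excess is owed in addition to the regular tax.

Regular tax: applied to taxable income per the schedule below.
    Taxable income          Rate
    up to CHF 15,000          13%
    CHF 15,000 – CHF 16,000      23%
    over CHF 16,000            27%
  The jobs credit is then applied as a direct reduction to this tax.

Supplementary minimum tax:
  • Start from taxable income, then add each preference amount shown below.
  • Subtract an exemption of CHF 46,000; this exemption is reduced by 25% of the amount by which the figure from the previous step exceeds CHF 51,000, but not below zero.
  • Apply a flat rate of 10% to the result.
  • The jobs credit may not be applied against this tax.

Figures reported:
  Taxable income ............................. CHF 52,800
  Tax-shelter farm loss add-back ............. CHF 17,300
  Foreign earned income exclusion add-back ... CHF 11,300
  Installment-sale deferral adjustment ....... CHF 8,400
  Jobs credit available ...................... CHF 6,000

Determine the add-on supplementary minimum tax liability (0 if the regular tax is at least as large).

Regular tax:
  CHF 15,000 × 13% = CHF 1,950
  CHF 1,000 × 23% = CHF 230
  CHF 36,800 × 27% = CHF 9,936
  → CHF 12,116
  Less jobs credit CHF 6,000 → CHF 6,116

Supplementary minimum tax:
  Adjusted income: CHF 52,800 + CHF 17,300 + CHF 11,300 + CHF 8,400 = CHF 89,800
  Exemption: CHF 46,000 − 25% × (CHF 89,800 − CHF 51,000) = CHF 46,000 − CHF 9,700 = CHF 36,300
  Base: CHF 89,800 − CHF 36,300 = CHF 53,500
  CHF 53,500 × 10% = CHF 5,350

CHF 5,350 ≤ CHF 6,116, so no add-on is due.

CHF 0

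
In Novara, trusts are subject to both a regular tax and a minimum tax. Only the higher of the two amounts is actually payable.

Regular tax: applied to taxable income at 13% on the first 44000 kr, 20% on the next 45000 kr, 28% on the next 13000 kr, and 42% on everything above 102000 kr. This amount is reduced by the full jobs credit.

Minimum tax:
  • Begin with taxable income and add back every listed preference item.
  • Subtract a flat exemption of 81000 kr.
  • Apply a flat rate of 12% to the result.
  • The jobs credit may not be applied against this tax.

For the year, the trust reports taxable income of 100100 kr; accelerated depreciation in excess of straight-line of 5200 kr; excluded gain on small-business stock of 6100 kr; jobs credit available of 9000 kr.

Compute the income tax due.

8828 kr

Minimum tax:
  Adjusted income: 100100 kr + 5200 kr + 6100 kr = 111400 kr
  Less exemption 81000 kr → base 30400 kr
  30400 kr × 12% = 3648 kr

Regular tax:
  44000 kr × 13% = 5720 kr
  45000 kr × 20% = 9000 kr
  11100 kr × 28% = 3108 kr
  → 17828 kr
  Less jobs credit 9000 kr → 8828 kr

8828 kr > 3648 kr, so the regular tax governs.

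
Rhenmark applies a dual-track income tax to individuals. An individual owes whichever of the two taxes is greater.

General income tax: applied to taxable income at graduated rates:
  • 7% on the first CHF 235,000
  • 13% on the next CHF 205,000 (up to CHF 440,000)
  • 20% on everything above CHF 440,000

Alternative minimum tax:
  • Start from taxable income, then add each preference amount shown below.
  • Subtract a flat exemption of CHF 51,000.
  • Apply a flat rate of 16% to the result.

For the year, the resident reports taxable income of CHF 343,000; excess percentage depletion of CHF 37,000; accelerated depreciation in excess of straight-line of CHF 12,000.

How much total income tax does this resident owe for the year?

CHF 54,560

Alternative minimum tax:
  Adjusted income: CHF 343,000 + CHF 37,000 + CHF 12,000 = CHF 392,000
  Less exemption CHF 51,000 → base CHF 341,000
  CHF 341,000 × 16% = CHF 54,560

General income tax:
  CHF 235,000 × 7% = CHF 16,450
  CHF 108,000 × 13% = CHF 14,040
  → CHF 30,490

CHF 54,560 > CHF 30,490, so the alternative minimum tax is the binding amount.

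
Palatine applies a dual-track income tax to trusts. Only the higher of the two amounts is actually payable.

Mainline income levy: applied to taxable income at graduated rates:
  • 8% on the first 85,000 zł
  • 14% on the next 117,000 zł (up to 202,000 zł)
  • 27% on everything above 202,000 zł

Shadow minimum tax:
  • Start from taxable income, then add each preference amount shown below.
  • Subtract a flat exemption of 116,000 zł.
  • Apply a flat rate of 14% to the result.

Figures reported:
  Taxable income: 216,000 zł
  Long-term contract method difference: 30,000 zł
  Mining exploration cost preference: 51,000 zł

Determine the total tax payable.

Shadow minimum tax:
  Adjusted income: 216,000 zł + 30,000 zł + 51,000 zł = 297,000 zł
  Less exemption 116,000 zł → base 181,000 zł
  181,000 zł × 14% = 25,340 zł

Mainline income levy:
  85,000 zł × 8% = 6,800 zł
  117,000 zł × 14% = 16,380 zł
  14,000 zł × 27% = 3,780 zł
  → 26,960 zł

26,960 zł > 25,340 zł, so the mainline income levy governs.

26,960 zł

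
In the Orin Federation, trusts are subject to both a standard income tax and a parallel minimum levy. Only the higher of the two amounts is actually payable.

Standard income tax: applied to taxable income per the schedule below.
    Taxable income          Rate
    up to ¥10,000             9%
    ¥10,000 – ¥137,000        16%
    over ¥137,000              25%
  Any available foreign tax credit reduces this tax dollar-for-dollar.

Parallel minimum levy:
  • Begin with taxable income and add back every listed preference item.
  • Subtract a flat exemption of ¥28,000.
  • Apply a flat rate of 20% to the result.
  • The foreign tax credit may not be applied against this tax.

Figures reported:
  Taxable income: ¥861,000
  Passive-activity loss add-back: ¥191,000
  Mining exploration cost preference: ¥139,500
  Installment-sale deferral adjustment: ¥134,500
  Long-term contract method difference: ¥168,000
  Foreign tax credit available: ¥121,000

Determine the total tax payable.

Parallel minimum levy:
  Adjusted income: ¥861,000 + ¥191,000 + ¥139,500 + ¥134,500 + ¥168,000 = ¥1,494,000
  Less exemption ¥28,000 → base ¥1,466,000
  ¥1,466,000 × 20% = ¥293,200

Standard income tax:
  ¥10,000 × 9% = ¥900
  ¥127,000 × 16% = ¥20,320
  ¥724,000 × 25% = ¥181,000
  → ¥202,220
  Less foreign tax credit ¥121,000 → ¥81,220

¥293,200 > ¥81,220, so the parallel minimum levy is the binding amount.

¥293,200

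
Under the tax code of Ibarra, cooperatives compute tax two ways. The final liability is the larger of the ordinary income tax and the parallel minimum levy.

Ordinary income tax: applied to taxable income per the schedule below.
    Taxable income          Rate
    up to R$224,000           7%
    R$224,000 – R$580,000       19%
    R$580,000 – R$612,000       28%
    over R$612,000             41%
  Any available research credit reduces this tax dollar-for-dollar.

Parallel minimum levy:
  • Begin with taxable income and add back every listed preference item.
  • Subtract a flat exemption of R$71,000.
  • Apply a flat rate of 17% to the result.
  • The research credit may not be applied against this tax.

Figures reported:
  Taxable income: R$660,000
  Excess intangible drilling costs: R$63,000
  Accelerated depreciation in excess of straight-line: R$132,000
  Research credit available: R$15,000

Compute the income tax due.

Ordinary income tax:
  R$224,000 × 7% = R$15,680
  R$356,000 × 19% = R$67,640
  R$32,000 × 28% = R$8,960
  R$48,000 × 41% = R$19,680
  → R$111,960
  Less research credit R$15,000 → R$96,960

Parallel minimum levy:
  Adjusted income: R$660,000 + R$63,000 + R$132,000 = R$855,000
  Less exemption R$71,000 → base R$784,000
  R$784,000 × 17% = R$133,280

R$133,280 > R$96,960, so the parallel minimum levy is the binding amount.

R$133,280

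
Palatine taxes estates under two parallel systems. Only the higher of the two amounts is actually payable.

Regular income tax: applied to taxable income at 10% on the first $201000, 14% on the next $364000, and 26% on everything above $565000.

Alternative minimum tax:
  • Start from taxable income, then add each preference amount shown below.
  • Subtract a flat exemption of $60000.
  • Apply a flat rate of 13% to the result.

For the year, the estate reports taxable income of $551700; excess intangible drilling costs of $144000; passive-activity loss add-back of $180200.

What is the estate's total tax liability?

Regular income tax:
  $201000 × 10% = $20100
  $350700 × 14% = $49098
  → $69198

Alternative minimum tax:
  Adjusted income: $551700 + $144000 + $180200 = $875900
  Less exemption $60000 → base $815900
  $815900 × 13% = $106067

$106067 > $69198, so the alternative minimum tax is the binding amount.

$106067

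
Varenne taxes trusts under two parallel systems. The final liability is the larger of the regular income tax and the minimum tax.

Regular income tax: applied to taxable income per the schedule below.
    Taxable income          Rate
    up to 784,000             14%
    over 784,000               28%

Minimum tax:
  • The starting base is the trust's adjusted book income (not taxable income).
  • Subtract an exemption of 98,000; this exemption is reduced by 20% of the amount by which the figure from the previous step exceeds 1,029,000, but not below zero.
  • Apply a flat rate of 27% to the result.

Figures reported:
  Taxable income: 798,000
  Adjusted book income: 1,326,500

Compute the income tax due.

347,760

Regular income tax:
  784,000 × 14% = 109,760
  14,000 × 28% = 3,920
  → 113,680

Minimum tax:
  Base (adjusted book income): 1,326,500
  Exemption: 98,000 − 20% × (1,326,500 − 1,029,000) = 98,000 − 59,500 = 38,500
  Base: 1,326,500 − 38,500 = 1,288,000
  1,288,000 × 27% = 347,760

347,760 > 113,680, so the minimum tax is the binding amount.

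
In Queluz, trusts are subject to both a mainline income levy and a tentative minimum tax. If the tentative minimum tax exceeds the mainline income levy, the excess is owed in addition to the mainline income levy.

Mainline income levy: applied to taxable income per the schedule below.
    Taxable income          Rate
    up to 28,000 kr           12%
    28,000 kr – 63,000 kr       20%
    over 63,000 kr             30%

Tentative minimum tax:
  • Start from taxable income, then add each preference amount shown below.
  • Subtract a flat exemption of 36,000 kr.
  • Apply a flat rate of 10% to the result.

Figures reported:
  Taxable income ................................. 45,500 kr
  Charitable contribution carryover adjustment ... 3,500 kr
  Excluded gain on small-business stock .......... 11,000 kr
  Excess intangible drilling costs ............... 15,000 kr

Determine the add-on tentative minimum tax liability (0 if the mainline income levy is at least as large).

0 kr

Mainline income levy:
  28,000 kr × 12% = 3,360 kr
  17,500 kr × 20% = 3,500 kr
  → 6,860 kr

Tentative minimum tax:
  Adjusted income: 45,500 kr + 3,500 kr + 11,000 kr + 15,000 kr = 75,000 kr
  Less exemption 36,000 kr → base 39,000 kr
  39,000 kr × 10% = 3,900 kr

3,900 kr ≤ 6,860 kr, so no add-on is due.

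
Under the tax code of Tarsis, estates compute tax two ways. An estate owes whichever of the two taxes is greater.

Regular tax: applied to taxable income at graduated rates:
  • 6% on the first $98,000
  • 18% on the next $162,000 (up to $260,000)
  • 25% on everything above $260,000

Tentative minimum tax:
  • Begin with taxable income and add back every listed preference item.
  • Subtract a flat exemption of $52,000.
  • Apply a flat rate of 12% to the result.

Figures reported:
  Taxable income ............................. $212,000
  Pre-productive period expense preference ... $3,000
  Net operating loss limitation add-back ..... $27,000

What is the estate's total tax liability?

$26,400

Tentative minimum tax:
  Adjusted income: $212,000 + $3,000 + $27,000 = $242,000
  Less exemption $52,000 → base $190,000
  $190,000 × 12% = $22,800

Regular tax:
  $98,000 × 6% = $5,880
  $114,000 × 18% = $20,520
  → $26,400

$26,400 > $22,800, so the regular tax governs.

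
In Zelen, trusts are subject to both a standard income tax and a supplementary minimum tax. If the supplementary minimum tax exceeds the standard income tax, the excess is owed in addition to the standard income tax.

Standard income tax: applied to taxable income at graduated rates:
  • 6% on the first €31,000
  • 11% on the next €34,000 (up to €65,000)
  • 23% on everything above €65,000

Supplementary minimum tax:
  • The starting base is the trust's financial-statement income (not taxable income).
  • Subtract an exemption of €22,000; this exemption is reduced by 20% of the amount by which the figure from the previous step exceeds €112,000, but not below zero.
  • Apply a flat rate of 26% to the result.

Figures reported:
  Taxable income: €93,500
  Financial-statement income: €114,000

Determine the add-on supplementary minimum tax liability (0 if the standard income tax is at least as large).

€11,869

Standard income tax:
  €31,000 × 6% = €1,860
  €34,000 × 11% = €3,740
  €28,500 × 23% = €6,555
  → €12,155

Supplementary minimum tax:
  Base (financial-statement income): €114,000
  Exemption: €22,000 − 20% × (€114,000 − €112,000) = €22,000 − €400 = €21,600
  Base: €114,000 − €21,600 = €92,400
  €92,400 × 26% = €24,024

Excess of supplementary minimum tax over standard income tax: €24,024 − €12,155 = €11,869.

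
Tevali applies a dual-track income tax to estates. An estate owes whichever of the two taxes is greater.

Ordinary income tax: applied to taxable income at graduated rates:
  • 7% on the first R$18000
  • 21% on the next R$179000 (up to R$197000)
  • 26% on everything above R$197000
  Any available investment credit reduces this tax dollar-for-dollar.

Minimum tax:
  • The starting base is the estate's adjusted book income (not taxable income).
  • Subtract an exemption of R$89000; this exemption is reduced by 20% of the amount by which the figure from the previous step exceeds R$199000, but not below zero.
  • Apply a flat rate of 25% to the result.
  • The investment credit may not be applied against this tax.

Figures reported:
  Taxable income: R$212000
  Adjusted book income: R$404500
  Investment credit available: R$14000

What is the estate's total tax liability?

R$89150

Minimum tax:
  Base (adjusted book income): R$404500
  Exemption: R$89000 − 20% × (R$404500 − R$199000) = R$89000 − R$41100 = R$47900
  Base: R$404500 − R$47900 = R$356600
  R$356600 × 25% = R$89150

Ordinary income tax:
  R$18000 × 7% = R$1260
  R$179000 × 21% = R$37590
  R$15000 × 26% = R$3900
  → R$42750
  Less investment credit R$14000 → R$28750

R$89150 > R$28750, so the minimum tax is the binding amount.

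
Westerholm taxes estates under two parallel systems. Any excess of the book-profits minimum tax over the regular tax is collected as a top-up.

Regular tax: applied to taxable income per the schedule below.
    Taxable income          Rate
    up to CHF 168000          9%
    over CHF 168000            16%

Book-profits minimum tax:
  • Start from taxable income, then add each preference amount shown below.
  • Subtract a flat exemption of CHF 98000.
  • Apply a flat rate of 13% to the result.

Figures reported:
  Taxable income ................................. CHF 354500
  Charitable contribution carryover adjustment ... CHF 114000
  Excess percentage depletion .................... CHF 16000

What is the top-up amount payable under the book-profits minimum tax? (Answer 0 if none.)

CHF 5285

Regular tax:
  CHF 168000 × 9% = CHF 15120
  CHF 186500 × 16% = CHF 29840
  → CHF 44960

Book-profits minimum tax:
  Adjusted income: CHF 354500 + CHF 114000 + CHF 16000 = CHF 484500
  Less exemption CHF 98000 → base CHF 386500
  CHF 386500 × 13% = CHF 50245

Excess of book-profits minimum tax over regular tax: CHF 50245 − CHF 44960 = CHF 5285.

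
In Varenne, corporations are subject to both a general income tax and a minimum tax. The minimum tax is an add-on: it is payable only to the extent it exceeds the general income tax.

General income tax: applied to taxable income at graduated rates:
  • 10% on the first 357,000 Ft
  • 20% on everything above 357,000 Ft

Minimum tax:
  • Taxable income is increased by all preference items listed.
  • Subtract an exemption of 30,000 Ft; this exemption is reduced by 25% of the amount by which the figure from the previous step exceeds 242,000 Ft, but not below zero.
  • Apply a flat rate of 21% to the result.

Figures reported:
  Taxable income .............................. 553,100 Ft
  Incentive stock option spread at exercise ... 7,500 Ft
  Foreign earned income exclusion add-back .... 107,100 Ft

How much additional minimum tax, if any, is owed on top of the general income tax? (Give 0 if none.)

Minimum tax:
  Adjusted income: 553,100 Ft + 7,500 Ft + 107,100 Ft = 667,700 Ft
  Exemption: 25% × (667,700 Ft − 242,000 Ft) = 106,425 Ft ≥ 30,000 Ft, so the exemption is fully phased out
  Base: 667,700 Ft − 0 Ft = 667,700 Ft
  667,700 Ft × 21% = 140,217 Ft

General income tax:
  357,000 Ft × 10% = 35,700 Ft
  196,100 Ft × 20% = 39,220 Ft
  → 74,920 Ft

Excess of minimum tax over general income tax: 140,217 Ft − 74,920 Ft = 65,297 Ft.

65,297 Ft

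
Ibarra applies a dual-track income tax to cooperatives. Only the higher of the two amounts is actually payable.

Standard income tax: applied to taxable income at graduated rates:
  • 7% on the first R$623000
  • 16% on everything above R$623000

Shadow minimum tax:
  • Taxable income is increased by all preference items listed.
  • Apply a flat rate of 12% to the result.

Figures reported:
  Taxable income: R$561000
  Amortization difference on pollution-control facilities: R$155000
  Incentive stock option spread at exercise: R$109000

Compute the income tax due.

Shadow minimum tax:
  Adjusted income: R$561000 + R$155000 + R$109000 = R$825000
  R$825000 × 12% = R$99000

Standard income tax:
  R$561000 × 7% = R$39270

R$99000 > R$39270, so the shadow minimum tax is the binding amount.

R$99000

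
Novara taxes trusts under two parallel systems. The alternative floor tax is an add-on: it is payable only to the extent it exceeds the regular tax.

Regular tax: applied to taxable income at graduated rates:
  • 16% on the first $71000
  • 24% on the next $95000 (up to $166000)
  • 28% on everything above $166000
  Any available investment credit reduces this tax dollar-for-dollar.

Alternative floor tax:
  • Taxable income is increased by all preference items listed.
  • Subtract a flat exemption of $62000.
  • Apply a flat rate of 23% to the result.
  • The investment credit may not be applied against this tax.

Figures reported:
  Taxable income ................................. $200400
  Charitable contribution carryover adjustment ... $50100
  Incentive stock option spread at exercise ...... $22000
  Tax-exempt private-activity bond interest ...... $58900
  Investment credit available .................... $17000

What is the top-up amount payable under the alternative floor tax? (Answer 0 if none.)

Regular tax:
  $71000 × 16% = $11360
  $95000 × 24% = $22800
  $34400 × 28% = $9632
  → $43792
  Less investment credit $17000 → $26792

Alternative floor tax:
  Adjusted income: $200400 + $50100 + $22000 + $58900 = $331400
  Less exemption $62000 → base $269400
  $269400 × 23% = $61962

Excess of alternative floor tax over regular tax: $61962 − $26792 = $35170.

$35170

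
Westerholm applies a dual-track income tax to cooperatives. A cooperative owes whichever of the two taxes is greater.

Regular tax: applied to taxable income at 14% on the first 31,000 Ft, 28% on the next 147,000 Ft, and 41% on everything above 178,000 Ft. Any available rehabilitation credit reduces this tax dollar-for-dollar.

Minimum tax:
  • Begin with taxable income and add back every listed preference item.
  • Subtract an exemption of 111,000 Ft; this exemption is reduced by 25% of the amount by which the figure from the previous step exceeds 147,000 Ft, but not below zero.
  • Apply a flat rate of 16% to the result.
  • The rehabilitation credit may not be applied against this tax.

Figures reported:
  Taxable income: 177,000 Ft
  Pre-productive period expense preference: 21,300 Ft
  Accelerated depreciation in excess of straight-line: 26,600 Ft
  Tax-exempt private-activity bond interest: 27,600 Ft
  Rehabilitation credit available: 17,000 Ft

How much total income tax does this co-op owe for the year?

28,220 Ft

Regular tax:
  31,000 Ft × 14% = 4,340 Ft
  146,000 Ft × 28% = 40,880 Ft
  → 45,220 Ft
  Less rehabilitation credit 17,000 Ft → 28,220 Ft

Minimum tax:
  Adjusted income: 177,000 Ft + 21,300 Ft + 26,600 Ft + 27,600 Ft = 252,500 Ft
  Exemption: 111,000 Ft − 25% × (252,500 Ft − 147,000 Ft) = 111,000 Ft − 26,375 Ft = 84,625 Ft
  Base: 252,500 Ft − 84,625 Ft = 167,875 Ft
  167,875 Ft × 16% = 26,860 Ft

28,220 Ft > 26,860 Ft, so the regular tax governs.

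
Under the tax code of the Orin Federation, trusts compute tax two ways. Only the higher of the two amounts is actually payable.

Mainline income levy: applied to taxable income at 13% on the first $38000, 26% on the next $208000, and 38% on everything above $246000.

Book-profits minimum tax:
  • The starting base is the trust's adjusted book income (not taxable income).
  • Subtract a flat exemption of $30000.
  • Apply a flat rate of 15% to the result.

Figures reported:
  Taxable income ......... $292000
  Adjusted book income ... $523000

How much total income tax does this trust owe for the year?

$76500

Book-profits minimum tax:
  Base (adjusted book income): $523000
  Less exemption $30000 → base $493000
  $493000 × 15% = $73950

Mainline income levy:
  $38000 × 13% = $4940
  $208000 × 26% = $54080
  $46000 × 38% = $17480
  → $76500

$76500 > $73950, so the mainline income levy governs.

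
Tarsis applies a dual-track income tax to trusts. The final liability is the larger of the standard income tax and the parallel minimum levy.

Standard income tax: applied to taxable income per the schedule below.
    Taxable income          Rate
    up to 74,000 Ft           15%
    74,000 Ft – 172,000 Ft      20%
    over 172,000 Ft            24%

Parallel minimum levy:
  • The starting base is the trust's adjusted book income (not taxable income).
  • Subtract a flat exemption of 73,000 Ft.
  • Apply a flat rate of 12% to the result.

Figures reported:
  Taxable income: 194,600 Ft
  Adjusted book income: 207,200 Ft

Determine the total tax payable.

Parallel minimum levy:
  Base (adjusted book income): 207,200 Ft
  Less exemption 73,000 Ft → base 134,200 Ft
  134,200 Ft × 12% = 16,104 Ft

Standard income tax:
  74,000 Ft × 15% = 11,100 Ft
  98,000 Ft × 20% = 19,600 Ft
  22,600 Ft × 24% = 5,424 Ft
  → 36,124 Ft

36,124 Ft > 16,104 Ft, so the standard income tax governs.

36,124 Ft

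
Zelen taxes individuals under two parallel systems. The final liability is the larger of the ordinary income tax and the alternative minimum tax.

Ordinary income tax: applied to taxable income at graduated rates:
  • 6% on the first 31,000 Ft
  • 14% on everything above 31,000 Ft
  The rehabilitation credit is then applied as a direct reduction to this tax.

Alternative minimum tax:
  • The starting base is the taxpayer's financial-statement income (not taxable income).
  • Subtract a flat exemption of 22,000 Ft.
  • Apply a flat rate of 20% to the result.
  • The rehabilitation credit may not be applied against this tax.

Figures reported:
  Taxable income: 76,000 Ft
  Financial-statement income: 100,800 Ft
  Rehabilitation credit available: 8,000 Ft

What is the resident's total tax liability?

15,760 Ft

Ordinary income tax:
  31,000 Ft × 6% = 1,860 Ft
  45,000 Ft × 14% = 6,300 Ft
  → 8,160 Ft
  Less rehabilitation credit 8,000 Ft → 160 Ft

Alternative minimum tax:
  Base (financial-statement income): 100,800 Ft
  Less exemption 22,000 Ft → base 78,800 Ft
  78,800 Ft × 20% = 15,760 Ft

15,760 Ft > 160 Ft, so the alternative minimum tax is the binding amount.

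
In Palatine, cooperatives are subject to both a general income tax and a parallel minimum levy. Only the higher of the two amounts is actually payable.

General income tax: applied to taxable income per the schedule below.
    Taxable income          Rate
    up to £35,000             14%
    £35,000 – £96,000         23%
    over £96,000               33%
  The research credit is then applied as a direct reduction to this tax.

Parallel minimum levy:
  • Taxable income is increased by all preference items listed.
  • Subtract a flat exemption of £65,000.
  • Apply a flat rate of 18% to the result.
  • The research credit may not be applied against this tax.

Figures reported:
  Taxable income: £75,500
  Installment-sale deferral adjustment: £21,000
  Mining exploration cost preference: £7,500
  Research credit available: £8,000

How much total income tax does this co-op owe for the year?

£7,020

General income tax:
  £35,000 × 14% = £4,900
  £40,500 × 23% = £9,315
  → £14,215
  Less research credit £8,000 → £6,215

Parallel minimum levy:
  Adjusted income: £75,500 + £21,000 + £7,500 = £104,000
  Less exemption £65,000 → base £39,000
  £39,000 × 18% = £7,020

£7,020 > £6,215, so the parallel minimum levy is the binding amount.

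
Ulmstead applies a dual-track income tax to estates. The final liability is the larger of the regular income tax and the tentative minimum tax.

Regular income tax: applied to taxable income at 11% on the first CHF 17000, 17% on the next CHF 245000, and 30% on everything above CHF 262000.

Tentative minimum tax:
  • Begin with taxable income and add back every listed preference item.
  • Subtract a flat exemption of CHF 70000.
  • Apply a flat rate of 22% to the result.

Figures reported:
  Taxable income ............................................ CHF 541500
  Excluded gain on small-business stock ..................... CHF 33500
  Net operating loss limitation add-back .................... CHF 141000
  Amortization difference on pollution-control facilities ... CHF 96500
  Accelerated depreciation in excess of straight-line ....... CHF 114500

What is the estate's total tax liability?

CHF 188540

Regular income tax:
  CHF 17000 × 11% = CHF 1870
  CHF 245000 × 17% = CHF 41650
  CHF 279500 × 30% = CHF 83850
  → CHF 127370

Tentative minimum tax:
  Adjusted income: CHF 541500 + CHF 33500 + CHF 141000 + CHF 96500 + CHF 114500 = CHF 927000
  Less exemption CHF 70000 → base CHF 857000
  CHF 857000 × 22% = CHF 188540

CHF 188540 > CHF 127370, so the tentative minimum tax is the binding amount.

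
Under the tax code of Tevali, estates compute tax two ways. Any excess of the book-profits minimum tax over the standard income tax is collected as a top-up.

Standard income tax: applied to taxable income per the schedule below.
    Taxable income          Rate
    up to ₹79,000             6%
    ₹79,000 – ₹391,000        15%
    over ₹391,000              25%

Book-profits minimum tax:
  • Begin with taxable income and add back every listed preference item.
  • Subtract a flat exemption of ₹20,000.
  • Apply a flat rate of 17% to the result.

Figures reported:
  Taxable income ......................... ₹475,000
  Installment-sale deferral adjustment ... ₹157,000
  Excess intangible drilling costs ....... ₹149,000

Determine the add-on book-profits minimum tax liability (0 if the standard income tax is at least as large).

Book-profits minimum tax:
  Adjusted income: ₹475,000 + ₹157,000 + ₹149,000 = ₹781,000
  Less exemption ₹20,000 → base ₹761,000
  ₹761,000 × 17% = ₹129,370

Standard income tax:
  ₹79,000 × 6% = ₹4,740
  ₹312,000 × 15% = ₹46,800
  ₹84,000 × 25% = ₹21,000
  → ₹72,540

Excess of book-profits minimum tax over standard income tax: ₹129,370 − ₹72,540 = ₹56,830.

₹56,830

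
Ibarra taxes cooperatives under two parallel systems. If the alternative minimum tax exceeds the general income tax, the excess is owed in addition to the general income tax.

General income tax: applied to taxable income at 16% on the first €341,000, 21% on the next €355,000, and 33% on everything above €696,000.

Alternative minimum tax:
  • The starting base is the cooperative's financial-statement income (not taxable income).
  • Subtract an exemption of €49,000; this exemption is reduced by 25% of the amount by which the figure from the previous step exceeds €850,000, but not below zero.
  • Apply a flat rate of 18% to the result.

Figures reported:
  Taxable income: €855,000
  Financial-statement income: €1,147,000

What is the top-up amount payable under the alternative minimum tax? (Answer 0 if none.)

€24,880

Alternative minimum tax:
  Base (financial-statement income): €1,147,000
  Exemption: 25% × (€1,147,000 − €850,000) = €74,250 ≥ €49,000, so the exemption is fully phased out
  Base: €1,147,000 − €0 = €1,147,000
  €1,147,000 × 18% = €206,460

General income tax:
  €341,000 × 16% = €54,560
  €355,000 × 21% = €74,550
  €159,000 × 33% = €52,470
  → €181,580

Excess of alternative minimum tax over general income tax: €206,460 − €181,580 = €24,880.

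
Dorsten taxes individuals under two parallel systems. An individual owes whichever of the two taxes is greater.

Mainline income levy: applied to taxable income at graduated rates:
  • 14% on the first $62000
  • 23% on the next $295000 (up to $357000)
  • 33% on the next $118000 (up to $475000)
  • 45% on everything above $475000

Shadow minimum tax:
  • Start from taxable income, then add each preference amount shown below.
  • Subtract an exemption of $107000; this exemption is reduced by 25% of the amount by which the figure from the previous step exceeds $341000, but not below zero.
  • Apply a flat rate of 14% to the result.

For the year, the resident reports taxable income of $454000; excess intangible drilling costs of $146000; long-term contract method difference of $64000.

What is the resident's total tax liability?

$108540

Mainline income levy:
  $62000 × 14% = $8680
  $295000 × 23% = $67850
  $97000 × 33% = $32010
  → $108540

Shadow minimum tax:
  Adjusted income: $454000 + $146000 + $64000 = $664000
  Exemption: $107000 − 25% × ($664000 − $341000) = $107000 − $80750 = $26250
  Base: $664000 − $26250 = $637750
  $637750 × 14% = $89285

$108540 > $89285, so the mainline income levy governs.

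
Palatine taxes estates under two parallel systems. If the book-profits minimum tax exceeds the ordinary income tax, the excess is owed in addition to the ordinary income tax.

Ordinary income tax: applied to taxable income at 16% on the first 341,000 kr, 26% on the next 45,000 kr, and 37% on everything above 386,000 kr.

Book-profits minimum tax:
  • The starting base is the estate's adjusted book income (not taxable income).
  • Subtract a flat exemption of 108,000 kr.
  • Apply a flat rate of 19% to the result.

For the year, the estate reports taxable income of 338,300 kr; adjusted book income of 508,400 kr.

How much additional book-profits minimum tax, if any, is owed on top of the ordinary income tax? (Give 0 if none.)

Book-profits minimum tax:
  Base (adjusted book income): 508,400 kr
  Less exemption 108,000 kr → base 400,400 kr
  400,400 kr × 19% = 76,076 kr

Ordinary income tax:
  338,300 kr × 16% = 54,128 kr

Excess of book-profits minimum tax over ordinary income tax: 76,076 kr − 54,128 kr = 21,948 kr.

21,948 kr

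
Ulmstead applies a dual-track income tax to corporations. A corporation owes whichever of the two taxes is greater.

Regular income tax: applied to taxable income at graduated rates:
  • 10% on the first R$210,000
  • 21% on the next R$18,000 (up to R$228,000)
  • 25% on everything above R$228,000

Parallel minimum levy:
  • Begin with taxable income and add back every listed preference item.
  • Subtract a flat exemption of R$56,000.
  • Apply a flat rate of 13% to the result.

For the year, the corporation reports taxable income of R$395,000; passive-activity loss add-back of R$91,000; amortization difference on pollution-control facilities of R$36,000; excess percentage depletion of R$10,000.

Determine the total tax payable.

R$66,530

Regular income tax:
  R$210,000 × 10% = R$21,000
  R$18,000 × 21% = R$3,780
  R$167,000 × 25% = R$41,750
  → R$66,530

Parallel minimum levy:
  Adjusted income: R$395,000 + R$91,000 + R$36,000 + R$10,000 = R$532,000
  Less exemption R$56,000 → base R$476,000
  R$476,000 × 13% = R$61,880

R$66,530 > R$61,880, so the regular income tax governs.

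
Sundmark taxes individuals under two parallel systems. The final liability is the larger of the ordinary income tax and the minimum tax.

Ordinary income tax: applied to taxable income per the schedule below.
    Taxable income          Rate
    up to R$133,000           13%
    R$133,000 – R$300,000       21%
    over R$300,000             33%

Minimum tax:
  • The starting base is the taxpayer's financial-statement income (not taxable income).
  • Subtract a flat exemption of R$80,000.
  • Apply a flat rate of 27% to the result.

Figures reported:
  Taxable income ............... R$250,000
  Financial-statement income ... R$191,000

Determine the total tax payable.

R$41,860

Ordinary income tax:
  R$133,000 × 13% = R$17,290
  R$117,000 × 21% = R$24,570
  → R$41,860

Minimum tax:
  Base (financial-statement income): R$191,000
  Less exemption R$80,000 → base R$111,000
  R$111,000 × 27% = R$29,970

R$41,860 > R$29,970, so the ordinary income tax governs.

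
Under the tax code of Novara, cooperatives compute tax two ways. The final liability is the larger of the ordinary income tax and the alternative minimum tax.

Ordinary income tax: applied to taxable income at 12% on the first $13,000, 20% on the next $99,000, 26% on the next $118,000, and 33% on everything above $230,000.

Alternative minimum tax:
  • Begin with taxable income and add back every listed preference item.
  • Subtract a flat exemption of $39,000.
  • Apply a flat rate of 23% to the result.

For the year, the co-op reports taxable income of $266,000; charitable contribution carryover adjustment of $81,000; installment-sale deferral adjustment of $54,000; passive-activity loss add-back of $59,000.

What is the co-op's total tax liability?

$96,830

Ordinary income tax:
  $13,000 × 12% = $1,560
  $99,000 × 20% = $19,800
  $118,000 × 26% = $30,680
  $36,000 × 33% = $11,880
  → $63,920

Alternative minimum tax:
  Adjusted income: $266,000 + $81,000 + $54,000 + $59,000 = $460,000
  Less exemption $39,000 → base $421,000
  $421,000 × 23% = $96,830

$96,830 > $63,920, so the alternative minimum tax is the binding amount.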